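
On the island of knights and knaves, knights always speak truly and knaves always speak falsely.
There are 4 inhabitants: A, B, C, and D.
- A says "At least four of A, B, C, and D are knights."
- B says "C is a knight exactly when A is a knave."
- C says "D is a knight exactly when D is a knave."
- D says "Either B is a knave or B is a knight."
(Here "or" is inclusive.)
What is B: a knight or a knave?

B is a knave.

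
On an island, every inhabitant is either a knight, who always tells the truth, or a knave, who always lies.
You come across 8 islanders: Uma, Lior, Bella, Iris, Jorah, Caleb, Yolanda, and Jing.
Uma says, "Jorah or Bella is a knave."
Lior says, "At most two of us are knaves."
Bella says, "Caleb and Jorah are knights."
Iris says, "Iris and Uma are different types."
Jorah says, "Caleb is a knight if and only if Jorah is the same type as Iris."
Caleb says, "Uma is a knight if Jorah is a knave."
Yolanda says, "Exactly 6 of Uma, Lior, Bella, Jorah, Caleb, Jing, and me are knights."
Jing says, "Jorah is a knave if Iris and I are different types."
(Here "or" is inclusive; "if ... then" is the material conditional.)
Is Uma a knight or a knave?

Uma is a knave.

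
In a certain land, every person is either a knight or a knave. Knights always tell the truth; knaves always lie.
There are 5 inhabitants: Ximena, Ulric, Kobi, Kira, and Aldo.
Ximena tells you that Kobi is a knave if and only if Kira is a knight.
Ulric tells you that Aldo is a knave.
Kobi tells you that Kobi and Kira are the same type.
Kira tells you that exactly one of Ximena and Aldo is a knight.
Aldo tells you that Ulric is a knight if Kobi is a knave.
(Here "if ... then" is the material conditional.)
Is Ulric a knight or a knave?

Consistent assignments: {Ximena=knave, Ulric=knave, Kobi=knight, Kira=knight, Aldo=knight}
In every consistent assignment, Ulric is a knave.

Ulric is a knave.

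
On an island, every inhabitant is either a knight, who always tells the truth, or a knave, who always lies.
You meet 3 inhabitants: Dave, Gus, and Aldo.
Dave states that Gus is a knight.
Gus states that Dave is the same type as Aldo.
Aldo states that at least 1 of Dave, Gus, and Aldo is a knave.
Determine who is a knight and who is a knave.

Dave is a knave, so "Gus is a knight" must be False — and it is.
Gus is a knave, so "Dave is the same type as Aldo" must be False — and it is.
Aldo is a knight; "at least 1 of Dave, Gus, and Aldo is a knave" is true, as required.

Knights: Aldo. Knaves: Dave and Gus.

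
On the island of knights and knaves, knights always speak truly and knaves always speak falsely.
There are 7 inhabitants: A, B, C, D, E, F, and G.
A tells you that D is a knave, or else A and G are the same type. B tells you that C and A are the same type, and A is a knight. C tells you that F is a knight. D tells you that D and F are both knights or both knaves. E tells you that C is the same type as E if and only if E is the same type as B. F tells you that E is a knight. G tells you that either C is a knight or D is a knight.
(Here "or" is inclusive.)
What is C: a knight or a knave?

Consistent assignments: {A=knight, B=knight, C=knight, D=knight, E=knight, F=knight, G=knight}; {A=knight, B=knight, C=knight, D=knave, E=knight, F=knight, G=knight}
In every consistent assignment, C is a knight.

C is a knight.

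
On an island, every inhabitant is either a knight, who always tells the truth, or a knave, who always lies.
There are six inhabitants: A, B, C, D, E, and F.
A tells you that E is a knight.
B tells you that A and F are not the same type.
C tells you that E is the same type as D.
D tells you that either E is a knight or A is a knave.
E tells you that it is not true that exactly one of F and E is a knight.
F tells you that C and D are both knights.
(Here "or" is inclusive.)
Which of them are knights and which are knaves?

Knights: A, C, D, E, and F. Knaves: B.

Since A is a knight, "E is a knight" needs to be True, which holds.
B is a knave, so "A and F are not the same type" must be False — and it is.
As a knight, C's statement "E is the same type as D" should be True; it is.
As a knight, D's statement "either E is a knight or A is a knave" should be True; it is.
E is a knight, and the claim "it is not true that exactly one of F and E is a knight" is indeed True.
F is a knight, and the claim "C and D are both knights" is indeed True.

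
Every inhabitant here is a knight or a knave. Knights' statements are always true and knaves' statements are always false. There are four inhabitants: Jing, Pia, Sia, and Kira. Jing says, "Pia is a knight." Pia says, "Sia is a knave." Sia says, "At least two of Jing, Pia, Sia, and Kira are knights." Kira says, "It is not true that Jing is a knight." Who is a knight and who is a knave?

Jing (knave): "Pia is a knight" — false. ✓
Pia is a knave; "Sia is a knave" is false, as required.
Sia is a knight; "at least two of Jing, Pia, Sia, and Kira are knights" is True, as required.
Since Kira is a knight, "it is not true that Jing is a knight" needs to be True, which holds.

Jing is a knave, Pia is a knave, Sia is a knight, and Kira is a knight.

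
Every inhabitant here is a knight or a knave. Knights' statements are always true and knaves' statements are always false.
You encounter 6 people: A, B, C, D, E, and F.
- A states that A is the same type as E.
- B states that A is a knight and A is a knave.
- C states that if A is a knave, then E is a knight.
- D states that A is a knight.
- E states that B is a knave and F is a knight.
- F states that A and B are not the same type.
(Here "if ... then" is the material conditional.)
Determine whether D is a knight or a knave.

Consistent assignments: {A=knight, B=knave, C=knight, D=knight, E=knight, F=knight}
In every consistent assignment, D is a knight.

D is a knight.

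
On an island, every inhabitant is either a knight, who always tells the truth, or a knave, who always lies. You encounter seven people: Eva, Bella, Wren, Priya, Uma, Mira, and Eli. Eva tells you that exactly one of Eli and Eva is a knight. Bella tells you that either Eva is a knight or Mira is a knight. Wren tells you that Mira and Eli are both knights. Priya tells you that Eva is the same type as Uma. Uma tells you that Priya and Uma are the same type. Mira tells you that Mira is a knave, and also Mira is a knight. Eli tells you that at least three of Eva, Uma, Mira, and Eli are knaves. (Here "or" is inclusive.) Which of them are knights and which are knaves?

Eva is a knight, and the claim "exactly one of Eli and Eva is a knight" is indeed true.
As a knight, Bella's statement "either Eva is a knight or Mira is a knight" should be true; it is.
Wren is a knave; "Mira and Eli are both knights" is False, as required.
Priya is a knight, so "Eva is the same type as Uma" must be true — and it is.
As a knight, Uma's statement "Priya and Uma are the same type" should be true; it is.
As a knave, Mira's statement "Mira is a knave, and also Mira is a knight" should be False; it is.
Since Eli is a knave, "at least three of Eva, Uma, Mira, and Eli are knaves" needs to be False, which holds.

Knights: Eva, Bella, Priya, and Uma. Knaves: Wren, Mira, and Eli.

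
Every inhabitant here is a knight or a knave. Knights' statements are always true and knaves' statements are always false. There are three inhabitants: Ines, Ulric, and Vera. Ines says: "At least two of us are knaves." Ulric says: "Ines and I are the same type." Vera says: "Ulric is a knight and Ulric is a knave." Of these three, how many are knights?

1

The unique consistent assignment is Ines=knight, Ulric=knave, Vera=knave.
That has 1 knight.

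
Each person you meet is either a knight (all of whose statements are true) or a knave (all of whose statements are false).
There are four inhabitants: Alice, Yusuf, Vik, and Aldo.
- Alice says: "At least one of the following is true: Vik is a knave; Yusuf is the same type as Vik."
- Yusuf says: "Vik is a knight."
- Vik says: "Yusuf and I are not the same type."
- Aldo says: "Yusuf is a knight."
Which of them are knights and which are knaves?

Knights: Alice. Knaves: Yusuf, Vik, and Aldo.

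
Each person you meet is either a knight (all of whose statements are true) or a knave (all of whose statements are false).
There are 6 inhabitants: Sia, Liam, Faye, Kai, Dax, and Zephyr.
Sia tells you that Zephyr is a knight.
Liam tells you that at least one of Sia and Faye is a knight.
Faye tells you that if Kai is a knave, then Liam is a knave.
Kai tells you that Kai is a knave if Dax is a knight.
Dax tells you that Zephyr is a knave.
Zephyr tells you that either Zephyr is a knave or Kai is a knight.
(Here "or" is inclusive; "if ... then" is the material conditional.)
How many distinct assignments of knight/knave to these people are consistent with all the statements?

1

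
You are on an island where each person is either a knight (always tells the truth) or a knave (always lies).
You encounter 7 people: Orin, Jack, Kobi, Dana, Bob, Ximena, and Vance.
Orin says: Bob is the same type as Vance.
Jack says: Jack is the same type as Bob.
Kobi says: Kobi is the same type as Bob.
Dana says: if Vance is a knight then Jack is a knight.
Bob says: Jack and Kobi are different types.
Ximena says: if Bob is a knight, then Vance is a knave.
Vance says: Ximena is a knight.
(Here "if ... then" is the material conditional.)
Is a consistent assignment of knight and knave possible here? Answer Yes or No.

No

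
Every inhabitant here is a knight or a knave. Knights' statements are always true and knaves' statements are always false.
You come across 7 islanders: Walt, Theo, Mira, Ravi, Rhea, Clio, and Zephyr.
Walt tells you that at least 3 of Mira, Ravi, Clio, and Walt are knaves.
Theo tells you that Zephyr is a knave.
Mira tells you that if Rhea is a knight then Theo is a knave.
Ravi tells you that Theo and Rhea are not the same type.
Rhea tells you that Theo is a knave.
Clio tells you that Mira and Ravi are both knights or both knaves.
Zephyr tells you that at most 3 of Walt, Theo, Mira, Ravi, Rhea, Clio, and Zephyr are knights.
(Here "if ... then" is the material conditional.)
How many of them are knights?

4

The unique consistent assignment is Walt=knave, Theo=knight, Mira=knight, Ravi=knight, Rhea=knave, Clio=knight, Zephyr=knave.
That has 4 knights.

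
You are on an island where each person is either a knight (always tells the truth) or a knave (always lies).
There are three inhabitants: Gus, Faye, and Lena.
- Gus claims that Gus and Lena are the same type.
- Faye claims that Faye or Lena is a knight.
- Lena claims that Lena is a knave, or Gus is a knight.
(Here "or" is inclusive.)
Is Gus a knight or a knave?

Gus is a knight.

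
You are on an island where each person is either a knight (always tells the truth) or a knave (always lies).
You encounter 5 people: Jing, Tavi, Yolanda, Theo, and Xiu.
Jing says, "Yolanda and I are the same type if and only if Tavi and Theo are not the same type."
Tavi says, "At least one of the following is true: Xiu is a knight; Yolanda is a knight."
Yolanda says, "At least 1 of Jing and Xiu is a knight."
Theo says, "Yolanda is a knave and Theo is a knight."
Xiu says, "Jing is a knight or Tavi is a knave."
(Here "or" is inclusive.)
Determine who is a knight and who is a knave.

Jing is a knight; "Yolanda and I are the same type if and only if Tavi and Theo are not the same type" is true, as required.
As a knight, Tavi's statement "at least one of the following is true: Xiu is a knight; Yolanda is a knight" should be true; it is.
Yolanda is a knight, so "at least 1 of Jing and Xiu is a knight" must be true — and it is.
Since Theo is a knave, "Yolanda is a knave and Theo is a knight" needs to be false, which holds.
Since Xiu is a knight, "Jing is a knight or Tavi is a knave" needs to be true, which holds.

Knights: Jing, Tavi, Yolanda, and Xiu. Knaves: Theo.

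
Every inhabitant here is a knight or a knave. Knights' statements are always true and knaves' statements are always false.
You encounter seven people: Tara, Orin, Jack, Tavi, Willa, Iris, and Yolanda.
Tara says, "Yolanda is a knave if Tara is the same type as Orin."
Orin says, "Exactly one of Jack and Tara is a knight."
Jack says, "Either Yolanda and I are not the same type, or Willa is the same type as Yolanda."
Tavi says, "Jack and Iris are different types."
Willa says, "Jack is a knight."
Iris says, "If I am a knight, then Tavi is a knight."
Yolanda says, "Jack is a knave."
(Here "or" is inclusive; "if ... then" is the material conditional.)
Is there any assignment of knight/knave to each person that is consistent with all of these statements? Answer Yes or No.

Checking all 128 assignments, each has at least one speaker whose statement's truth value contradicts their type.

No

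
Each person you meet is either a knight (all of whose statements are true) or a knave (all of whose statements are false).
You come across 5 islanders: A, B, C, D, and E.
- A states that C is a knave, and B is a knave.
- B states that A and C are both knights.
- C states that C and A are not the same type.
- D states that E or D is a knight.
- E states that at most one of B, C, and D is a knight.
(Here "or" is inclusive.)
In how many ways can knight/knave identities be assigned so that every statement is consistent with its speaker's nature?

1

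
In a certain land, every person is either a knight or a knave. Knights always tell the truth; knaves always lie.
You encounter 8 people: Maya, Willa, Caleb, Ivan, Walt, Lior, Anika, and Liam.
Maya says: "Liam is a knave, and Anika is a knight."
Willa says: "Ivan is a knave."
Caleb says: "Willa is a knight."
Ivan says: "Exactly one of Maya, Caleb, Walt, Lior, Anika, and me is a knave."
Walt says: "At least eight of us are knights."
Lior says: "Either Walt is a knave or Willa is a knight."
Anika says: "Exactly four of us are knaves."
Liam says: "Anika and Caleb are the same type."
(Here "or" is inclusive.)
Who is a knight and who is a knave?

Maya is a knave, Willa is a knight, Caleb is a knight, Ivan is a knave, Walt is a knave, Lior is a knight, Anika is a knave, and Liam is a knave.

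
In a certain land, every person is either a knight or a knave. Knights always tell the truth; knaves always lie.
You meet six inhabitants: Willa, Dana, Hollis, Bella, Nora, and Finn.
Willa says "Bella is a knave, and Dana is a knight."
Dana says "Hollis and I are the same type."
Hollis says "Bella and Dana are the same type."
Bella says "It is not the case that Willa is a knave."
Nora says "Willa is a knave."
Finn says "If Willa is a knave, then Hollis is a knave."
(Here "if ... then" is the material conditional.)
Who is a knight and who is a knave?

Willa is a knave; "Bella is a knave, and Dana is a knight" is False, as required.
Dana is a knave, so "Hollis and I are the same type" must be False — and it is.
Hollis is a knight, and the claim "Bella and Dana are the same type" is indeed True.
Since Bella is a knave, "it is not the case that Willa is a knave" needs to be False, which holds.
Since Nora is a knight, "Willa is a knave" needs to be True, which holds.
Since Finn is a knave, "if Willa is a knave, then Hollis is a knave" needs to be False, which holds.

Willa is a knave, Dana is a knave, Hollis is a knight, Bella is a knave, Nora is a knight, and Finn is a knave.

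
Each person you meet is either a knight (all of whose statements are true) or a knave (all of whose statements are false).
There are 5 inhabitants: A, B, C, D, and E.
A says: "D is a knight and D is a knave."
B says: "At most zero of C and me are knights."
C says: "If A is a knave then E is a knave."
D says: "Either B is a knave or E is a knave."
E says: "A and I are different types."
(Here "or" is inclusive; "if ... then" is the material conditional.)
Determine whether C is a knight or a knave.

Consistent assignments: {A=knave, B=knave, C=knight, D=knight, E=knave}
In every consistent assignment, C is a knight.

C is a knight.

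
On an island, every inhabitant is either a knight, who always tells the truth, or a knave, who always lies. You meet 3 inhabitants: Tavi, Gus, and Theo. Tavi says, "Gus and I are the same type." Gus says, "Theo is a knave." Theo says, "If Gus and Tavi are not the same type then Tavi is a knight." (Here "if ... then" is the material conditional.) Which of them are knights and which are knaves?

Suppose Tavi is a knight. Then Tavi's statement "Gus and I are the same type" would have to be true. Checking the 4 ways to assign the others, none is consistent with every speaker.
(For instance, with Gus=knight, Theo=knave, Theo's claim "if Gus and Tavi are not the same type then Tavi is a knight" comes out true where it would need to be false.)
So Tavi must be a knave, making "Gus and I are the same type" false. Taking Tavi=knave, Gus=knight, Theo=knave, each remaining statement checks out:
  Gus (knight): "Theo is a knave" — true. ✓
  Theo (knave): "if Gus and Tavi are not the same type then Tavi is a knight" — false. ✓
This is the unique consistent assignment.

Tavi is a knave, Gus is a knight, and Theo is a knave.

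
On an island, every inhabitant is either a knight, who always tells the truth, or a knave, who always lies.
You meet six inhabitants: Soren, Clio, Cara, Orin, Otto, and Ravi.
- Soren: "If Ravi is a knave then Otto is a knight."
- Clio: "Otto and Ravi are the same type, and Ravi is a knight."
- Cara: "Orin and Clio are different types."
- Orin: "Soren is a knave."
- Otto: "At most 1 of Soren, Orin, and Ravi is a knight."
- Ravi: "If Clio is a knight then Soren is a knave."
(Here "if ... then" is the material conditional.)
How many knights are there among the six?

The unique consistent assignment is Soren=knight, Clio=knave, Cara=knave, Orin=knave, Otto=knave, Ravi=knight.
That has 2 knights.

2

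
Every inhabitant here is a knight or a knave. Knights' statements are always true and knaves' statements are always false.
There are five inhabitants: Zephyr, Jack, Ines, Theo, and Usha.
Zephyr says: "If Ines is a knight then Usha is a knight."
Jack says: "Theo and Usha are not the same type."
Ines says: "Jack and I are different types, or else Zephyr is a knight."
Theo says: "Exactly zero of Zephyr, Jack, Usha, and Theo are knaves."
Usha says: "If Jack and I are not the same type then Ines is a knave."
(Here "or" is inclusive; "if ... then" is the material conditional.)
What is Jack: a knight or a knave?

Consistent assignments: {Zephyr=knight, Jack=knight, Ines=knight, Theo=knave, Usha=knight}
In every consistent assignment, Jack is a knight.

Jack is a knight.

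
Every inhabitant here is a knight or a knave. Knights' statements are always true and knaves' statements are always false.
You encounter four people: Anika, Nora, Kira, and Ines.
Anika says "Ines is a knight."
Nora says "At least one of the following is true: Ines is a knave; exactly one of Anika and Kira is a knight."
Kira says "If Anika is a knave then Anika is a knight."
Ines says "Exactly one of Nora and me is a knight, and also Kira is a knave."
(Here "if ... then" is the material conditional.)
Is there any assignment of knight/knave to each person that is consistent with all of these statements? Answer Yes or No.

Checking all 16 assignments, each has at least one speaker whose statement's truth value contradicts their type.

No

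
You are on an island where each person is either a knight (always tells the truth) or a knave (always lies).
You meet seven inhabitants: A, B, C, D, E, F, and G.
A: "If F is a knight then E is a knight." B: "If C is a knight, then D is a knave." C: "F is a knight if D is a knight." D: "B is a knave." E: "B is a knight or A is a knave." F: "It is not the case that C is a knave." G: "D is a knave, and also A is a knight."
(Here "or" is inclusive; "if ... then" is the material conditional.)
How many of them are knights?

The unique consistent assignment is A=knight, B=knight, C=knight, D=knave, E=knight, F=knight, G=knight.
That has 6 knights.

6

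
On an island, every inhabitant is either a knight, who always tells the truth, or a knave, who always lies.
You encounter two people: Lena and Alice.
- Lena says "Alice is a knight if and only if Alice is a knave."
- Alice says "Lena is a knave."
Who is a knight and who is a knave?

Knights: Alice. Knaves: Lena.

Lena is a knave, and the claim "Alice is a knight if and only if Alice is a knave" is indeed False.
Alice is a knight, so "Lena is a knave" must be True — and it is.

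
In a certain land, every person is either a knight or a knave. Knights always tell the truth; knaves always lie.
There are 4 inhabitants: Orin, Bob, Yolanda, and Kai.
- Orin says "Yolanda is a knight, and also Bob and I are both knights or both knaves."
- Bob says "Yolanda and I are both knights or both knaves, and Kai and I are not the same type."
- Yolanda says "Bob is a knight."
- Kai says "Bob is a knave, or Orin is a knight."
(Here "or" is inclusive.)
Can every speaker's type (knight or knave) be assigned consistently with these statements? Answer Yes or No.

One consistent assignment: Orin=knave, Bob=knight, Yolanda=knight, Kai=knave.

Yes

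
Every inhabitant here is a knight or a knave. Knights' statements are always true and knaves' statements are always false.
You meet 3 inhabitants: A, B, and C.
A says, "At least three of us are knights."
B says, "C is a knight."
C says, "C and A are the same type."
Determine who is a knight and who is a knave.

Knights: A, B, and C. Knaves: none.

Suppose A is a knave. Then A's statement "at least three of us are knights" would have to be false. Checking the 4 ways to assign the others, none is consistent with every speaker.
(For instance, with B=knight, C=knight, C's claim "C and A are the same type" comes out false where it would need to be true.)
So A must be a knight, making "at least three of us are knights" true. Taking A=knight, B=knight, C=knight, each remaining statement checks out:
  B (knight): "C is a knight" — true. ✓
  C (knight): "C and A are the same type" — true. ✓
This is the unique consistent assignment.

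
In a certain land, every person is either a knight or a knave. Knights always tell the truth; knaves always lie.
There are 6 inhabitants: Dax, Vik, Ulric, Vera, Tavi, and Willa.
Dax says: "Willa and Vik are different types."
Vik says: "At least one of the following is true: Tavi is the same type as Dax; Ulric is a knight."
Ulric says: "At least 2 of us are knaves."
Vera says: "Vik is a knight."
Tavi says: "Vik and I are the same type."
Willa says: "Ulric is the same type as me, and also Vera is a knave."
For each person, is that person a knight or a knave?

Knights: Dax, Vik, Ulric, and Vera. Knaves: Tavi and Willa.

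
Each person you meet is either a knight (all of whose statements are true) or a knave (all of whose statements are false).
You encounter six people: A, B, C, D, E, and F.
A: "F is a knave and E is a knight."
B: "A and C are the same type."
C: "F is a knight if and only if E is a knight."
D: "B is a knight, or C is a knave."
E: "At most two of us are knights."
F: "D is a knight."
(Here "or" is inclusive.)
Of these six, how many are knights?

3

The unique consistent assignment is A=knave, B=knight, C=knave, D=knight, E=knave, F=knight.
That has 3 knights.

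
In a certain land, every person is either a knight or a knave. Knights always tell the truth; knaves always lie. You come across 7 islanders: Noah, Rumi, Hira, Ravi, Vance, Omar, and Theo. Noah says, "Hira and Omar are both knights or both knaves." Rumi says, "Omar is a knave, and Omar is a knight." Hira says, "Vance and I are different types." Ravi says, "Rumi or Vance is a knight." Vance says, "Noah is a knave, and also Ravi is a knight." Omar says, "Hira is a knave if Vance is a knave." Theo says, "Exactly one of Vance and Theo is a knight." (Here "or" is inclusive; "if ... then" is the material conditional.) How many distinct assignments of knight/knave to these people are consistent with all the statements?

4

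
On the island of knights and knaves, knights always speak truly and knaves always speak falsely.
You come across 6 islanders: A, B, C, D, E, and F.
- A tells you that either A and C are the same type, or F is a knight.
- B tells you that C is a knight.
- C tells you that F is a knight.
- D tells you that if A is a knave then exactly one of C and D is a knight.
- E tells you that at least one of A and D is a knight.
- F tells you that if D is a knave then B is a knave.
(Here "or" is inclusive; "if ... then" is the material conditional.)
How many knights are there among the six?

6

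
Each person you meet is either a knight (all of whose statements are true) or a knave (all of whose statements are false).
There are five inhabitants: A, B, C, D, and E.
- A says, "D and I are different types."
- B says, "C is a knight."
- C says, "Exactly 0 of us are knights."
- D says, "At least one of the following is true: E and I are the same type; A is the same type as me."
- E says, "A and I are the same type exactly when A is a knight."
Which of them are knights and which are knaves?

As a knight, A's statement "D and I are different types" should be True; it is.
As a knave, B's statement "C is a knight" should be false; it is.
As a knave, C's statement "exactly 0 of us are knights" should be false; it is.
Since D is a knave, "at least one of the following is true: E and I are the same type; A is the same type as me" needs to be false, which holds.
E is a knight, and the claim "A and I are the same type exactly when A is a knight" is indeed True.

A is a knight, B is a knave, C is a knave, D is a knave, and E is a knight.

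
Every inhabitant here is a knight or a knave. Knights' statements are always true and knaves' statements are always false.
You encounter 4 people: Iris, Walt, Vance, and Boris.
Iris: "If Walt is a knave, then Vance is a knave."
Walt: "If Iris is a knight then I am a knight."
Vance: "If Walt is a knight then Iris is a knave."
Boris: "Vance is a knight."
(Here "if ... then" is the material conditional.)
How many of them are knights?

The unique consistent assignment is Iris=knight, Walt=knight, Vance=knave, Boris=knave.
That has 2 knights.

2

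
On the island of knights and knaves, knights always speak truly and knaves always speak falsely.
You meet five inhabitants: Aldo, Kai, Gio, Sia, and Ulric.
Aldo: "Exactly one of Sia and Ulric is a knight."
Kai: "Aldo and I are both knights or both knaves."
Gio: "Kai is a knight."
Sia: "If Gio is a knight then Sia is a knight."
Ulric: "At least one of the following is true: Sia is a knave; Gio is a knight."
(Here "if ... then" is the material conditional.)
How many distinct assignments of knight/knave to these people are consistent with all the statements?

2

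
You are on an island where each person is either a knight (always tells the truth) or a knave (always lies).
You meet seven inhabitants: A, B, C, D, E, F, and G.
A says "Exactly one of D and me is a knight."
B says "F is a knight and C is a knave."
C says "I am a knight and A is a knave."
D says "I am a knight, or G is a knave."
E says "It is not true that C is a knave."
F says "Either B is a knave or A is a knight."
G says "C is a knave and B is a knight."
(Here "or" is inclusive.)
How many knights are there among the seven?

4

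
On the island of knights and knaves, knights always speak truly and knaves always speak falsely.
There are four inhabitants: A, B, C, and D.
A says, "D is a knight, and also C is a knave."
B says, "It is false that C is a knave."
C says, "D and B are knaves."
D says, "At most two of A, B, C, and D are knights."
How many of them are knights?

2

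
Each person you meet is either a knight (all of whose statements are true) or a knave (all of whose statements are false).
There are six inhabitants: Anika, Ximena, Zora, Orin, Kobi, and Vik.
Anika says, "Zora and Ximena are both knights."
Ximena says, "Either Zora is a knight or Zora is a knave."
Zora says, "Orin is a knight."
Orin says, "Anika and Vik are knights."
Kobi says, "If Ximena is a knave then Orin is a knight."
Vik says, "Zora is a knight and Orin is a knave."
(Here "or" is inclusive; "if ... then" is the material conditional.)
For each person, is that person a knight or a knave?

Anika is a knave, and the claim "Zora and Ximena are both knights" is indeed false.
Ximena is a knight, so "either Zora is a knight or Zora is a knave" must be true — and it is.
Since Zora is a knave, "Orin is a knight" needs to be false, which holds.
Orin is a knave, and the claim "Anika and Vik are knights" is indeed false.
As a knight, Kobi's statement "if Ximena is a knave then Orin is a knight" should be true; it is.
Vik (knave): "Zora is a knight and Orin is a knave" — false. ✓

Anika is a knave, Ximena is a knight, Zora is a knave, Orin is a knave, Kobi is a knight, and Vik is a knave.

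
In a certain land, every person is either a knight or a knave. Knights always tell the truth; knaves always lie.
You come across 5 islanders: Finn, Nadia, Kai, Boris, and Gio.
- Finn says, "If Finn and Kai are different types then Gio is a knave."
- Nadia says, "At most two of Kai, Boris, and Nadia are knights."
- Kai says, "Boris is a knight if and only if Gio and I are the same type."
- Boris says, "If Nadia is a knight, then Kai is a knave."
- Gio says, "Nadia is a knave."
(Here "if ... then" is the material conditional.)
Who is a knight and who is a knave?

Suppose Finn is a knave. Then Finn's statement "if Finn and Kai are different types then Gio is a knave" would have to be false. Checking the 16 ways to assign the others, none is consistent with every speaker.
(For instance, with Nadia=knight, Kai=knight, Boris=knave, Gio=knave, Finn's claim "if Finn and Kai are different types then Gio is a knave" comes out true where it would need to be false.)
So Finn must be a knight, making "if Finn and Kai are different types then Gio is a knave" true. Taking Finn=knight, Nadia=knight, Kai=knight, Boris=knave, Gio=knave, each remaining statement checks out:
  Nadia (knight): "at most two of Kai, Boris, and Nadia are knights" — true. ✓
  Kai (knight): "Boris is a knight if and only if Gio and I are the same type" — true. ✓
  Boris (knave): "if Nadia is a knight, then Kai is a knave" — false. ✓
  Gio (knave): "Nadia is a knave" — false. ✓
This is the unique consistent assignment.

Knights: Finn, Nadia, and Kai. Knaves: Boris and Gio.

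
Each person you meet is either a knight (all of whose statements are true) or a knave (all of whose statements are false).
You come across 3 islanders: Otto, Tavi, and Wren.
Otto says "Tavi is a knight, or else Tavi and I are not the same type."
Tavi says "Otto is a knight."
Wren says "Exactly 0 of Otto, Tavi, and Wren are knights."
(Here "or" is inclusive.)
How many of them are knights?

2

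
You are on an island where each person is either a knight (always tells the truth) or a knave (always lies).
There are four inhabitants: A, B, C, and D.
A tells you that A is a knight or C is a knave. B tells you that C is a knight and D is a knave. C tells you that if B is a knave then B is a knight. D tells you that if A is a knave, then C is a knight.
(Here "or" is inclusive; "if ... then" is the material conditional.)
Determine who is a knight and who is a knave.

A is a knight, B is a knave, C is a knave, and D is a knight.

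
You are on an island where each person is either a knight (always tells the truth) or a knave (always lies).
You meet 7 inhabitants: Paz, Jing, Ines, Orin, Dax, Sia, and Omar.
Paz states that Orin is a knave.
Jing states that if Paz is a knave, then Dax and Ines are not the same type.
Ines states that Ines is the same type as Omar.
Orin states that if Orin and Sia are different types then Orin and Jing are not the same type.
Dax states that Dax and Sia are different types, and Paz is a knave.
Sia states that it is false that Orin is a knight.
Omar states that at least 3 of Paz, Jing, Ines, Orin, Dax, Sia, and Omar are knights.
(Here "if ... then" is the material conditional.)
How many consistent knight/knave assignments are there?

Consistent assignments:
  Paz=knave, Jing=knave, Ines=knight, Orin=knight, Dax=knight, Sia=knave, Omar=knight

1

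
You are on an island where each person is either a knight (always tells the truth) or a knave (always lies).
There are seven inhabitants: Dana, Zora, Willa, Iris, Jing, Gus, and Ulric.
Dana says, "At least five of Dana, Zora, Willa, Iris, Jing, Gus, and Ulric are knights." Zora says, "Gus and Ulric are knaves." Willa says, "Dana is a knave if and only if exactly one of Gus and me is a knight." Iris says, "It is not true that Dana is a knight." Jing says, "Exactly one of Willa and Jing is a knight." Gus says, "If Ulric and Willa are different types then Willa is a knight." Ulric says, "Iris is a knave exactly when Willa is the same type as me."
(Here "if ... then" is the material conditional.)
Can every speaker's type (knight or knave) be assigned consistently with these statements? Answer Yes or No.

Yes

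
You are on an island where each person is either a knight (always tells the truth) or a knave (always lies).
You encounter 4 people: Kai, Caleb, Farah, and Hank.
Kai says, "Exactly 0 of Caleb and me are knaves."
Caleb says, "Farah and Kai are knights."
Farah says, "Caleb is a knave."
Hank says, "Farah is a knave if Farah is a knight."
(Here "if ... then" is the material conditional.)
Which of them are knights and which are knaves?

Kai is a knave, Caleb is a knave, Farah is a knight, and Hank is a knave.

Kai (knave): "exactly 0 of Caleb and me are knaves" — false. ✓
Caleb (knave): "Farah and Kai are knights" — false. ✓
Since Farah is a knight, "Caleb is a knave" needs to be true, which holds.
Hank is a knave; "Farah is a knave if Farah is a knight" is false, as required.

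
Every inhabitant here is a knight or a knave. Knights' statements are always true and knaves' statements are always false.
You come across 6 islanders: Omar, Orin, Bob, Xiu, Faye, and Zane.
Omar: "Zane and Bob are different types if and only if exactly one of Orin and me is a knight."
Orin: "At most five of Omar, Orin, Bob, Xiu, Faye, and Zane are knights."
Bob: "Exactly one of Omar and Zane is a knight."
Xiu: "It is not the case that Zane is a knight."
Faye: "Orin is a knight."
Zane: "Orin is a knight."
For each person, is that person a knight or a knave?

Omar is a knave; "Zane and Bob are different types if and only if exactly one of Orin and me is a knight" is false, as required.
Orin (knight): "at most five of Omar, Orin, Bob, Xiu, Faye, and Zane are knights" — true. ✓
Bob (knight): "exactly one of Omar and Zane is a knight" — true. ✓
Xiu is a knave, so "it is not the case that Zane is a knight" must be false — and it is.
Faye (knight): "Orin is a knight" — true. ✓
Since Zane is a knight, "Orin is a knight" needs to be true, which holds.

Omar is a knave, Orin is a knight, Bob is a knight, Xiu is a knave, Faye is a knight, and Zane is a knight.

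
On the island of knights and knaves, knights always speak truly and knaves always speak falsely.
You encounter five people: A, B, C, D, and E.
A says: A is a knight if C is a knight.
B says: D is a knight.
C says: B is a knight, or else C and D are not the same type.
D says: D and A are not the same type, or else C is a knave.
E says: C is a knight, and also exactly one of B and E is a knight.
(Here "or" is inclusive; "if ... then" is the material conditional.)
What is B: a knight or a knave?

B is a knave.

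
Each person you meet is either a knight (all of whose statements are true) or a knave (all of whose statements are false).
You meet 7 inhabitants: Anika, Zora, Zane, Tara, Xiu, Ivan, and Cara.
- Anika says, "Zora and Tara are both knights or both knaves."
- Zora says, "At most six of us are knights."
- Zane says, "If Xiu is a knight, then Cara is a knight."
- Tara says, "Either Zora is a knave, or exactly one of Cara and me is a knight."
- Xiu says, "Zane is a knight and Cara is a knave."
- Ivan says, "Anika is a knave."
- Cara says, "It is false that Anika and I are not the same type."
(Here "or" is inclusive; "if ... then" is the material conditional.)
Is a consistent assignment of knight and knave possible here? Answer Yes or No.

No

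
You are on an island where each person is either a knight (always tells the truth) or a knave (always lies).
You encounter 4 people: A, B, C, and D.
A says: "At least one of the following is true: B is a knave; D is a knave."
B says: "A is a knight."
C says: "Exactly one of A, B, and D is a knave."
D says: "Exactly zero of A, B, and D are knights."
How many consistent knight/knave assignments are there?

1

Consistent assignments:
  A=knight, B=knight, C=knight, D=knave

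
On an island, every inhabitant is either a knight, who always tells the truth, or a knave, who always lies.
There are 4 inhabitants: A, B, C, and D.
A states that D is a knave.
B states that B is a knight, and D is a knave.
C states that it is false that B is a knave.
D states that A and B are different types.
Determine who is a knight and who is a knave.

A is a knight, B is a knight, C is a knight, and D is a knave.

Since A is a knight, "D is a knave" needs to be true, which holds.
Since B is a knight, "B is a knight, and D is a knave" needs to be true, which holds.
C is a knight; "it is false that B is a knave" is true, as required.
D is a knave, so "A and B are different types" must be false — and it is.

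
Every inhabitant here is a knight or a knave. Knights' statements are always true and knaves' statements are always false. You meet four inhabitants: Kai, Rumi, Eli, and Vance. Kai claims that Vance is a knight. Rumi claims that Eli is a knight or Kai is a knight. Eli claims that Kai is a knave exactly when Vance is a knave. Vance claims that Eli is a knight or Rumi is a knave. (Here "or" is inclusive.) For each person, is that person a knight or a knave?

Kai (knight): "Vance is a knight" — True. ✓
Rumi (knight): "Eli is a knight or Kai is a knight" — True. ✓
Eli is a knight; "Kai is a knave exactly when Vance is a knave" is True, as required.
Vance is a knight; "Eli is a knight or Rumi is a knave" is True, as required.

Knights: Kai, Rumi, Eli, and Vance. Knaves: none.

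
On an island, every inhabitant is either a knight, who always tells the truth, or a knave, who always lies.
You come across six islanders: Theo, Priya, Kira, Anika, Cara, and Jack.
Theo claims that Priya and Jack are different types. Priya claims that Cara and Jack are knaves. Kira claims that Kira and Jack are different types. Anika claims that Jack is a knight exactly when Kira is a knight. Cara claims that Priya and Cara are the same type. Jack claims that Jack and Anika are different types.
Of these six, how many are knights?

The unique consistent assignment is Theo=knight, Priya=knight, Kira=knight, Anika=knave, Cara=knave, Jack=knave.
That has 3 knights.

3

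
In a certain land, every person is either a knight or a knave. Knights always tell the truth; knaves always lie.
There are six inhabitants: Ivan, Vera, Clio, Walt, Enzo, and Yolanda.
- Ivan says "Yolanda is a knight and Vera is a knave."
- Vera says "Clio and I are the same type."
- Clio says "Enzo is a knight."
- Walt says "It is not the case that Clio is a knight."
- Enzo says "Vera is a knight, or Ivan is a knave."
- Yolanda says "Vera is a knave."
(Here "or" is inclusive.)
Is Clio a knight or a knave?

Clio is a knight.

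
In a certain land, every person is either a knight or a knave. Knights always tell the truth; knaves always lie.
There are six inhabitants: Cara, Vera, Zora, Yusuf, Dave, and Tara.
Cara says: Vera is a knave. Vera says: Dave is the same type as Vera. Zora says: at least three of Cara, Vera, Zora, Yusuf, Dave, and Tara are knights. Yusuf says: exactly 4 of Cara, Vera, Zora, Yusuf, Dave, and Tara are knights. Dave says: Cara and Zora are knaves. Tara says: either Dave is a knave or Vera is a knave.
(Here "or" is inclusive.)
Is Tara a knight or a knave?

Tara is a knave.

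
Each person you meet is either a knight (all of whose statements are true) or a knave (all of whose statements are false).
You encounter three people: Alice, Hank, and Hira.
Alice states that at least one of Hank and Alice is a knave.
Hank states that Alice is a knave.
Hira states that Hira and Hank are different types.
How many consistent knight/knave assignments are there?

2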